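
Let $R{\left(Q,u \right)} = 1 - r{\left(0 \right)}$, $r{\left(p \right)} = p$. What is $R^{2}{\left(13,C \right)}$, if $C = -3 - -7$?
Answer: $1$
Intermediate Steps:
$C = 4$ ($C = -3 + 7 = 4$)
$R{\left(Q,u \right)} = 1$ ($R{\left(Q,u \right)} = 1 - 0 = 1 + 0 = 1$)
$R^{2}{\left(13,C \right)} = 1^{2} = 1$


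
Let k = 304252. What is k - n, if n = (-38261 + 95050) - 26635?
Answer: 274098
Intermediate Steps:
n = 30154 (n = 56789 - 26635 = 30154)
k - n = 304252 - 1*30154 = 304252 - 30154 = 274098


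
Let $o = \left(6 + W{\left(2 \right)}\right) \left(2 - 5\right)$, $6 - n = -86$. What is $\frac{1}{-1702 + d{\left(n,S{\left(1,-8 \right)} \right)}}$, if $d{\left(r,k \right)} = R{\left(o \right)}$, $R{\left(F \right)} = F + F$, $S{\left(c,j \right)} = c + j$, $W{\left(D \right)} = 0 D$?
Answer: $- \frac{1}{1738} \approx -0.00057537$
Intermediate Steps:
$n = 92$ ($n = 6 - -86 = 6 + 86 = 92$)
$W{\left(D \right)} = 0$
$o = -18$ ($o = \left(6 + 0\right) \left(2 - 5\right) = 6 \left(-3\right) = -18$)
$R{\left(F \right)} = 2 F$
$d{\left(r,k \right)} = -36$ ($d{\left(r,k \right)} = 2 \left(-18\right) = -36$)
$\frac{1}{-1702 + d{\left(n,S{\left(1,-8 \right)} \right)}} = \frac{1}{-1702 - 36} = \frac{1}{-1738} = - \frac{1}{1738}$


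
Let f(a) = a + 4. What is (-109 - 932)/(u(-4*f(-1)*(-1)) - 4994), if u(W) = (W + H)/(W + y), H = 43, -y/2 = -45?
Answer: 106182/509333 ≈ 0.20847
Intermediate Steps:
y = 90 (y = -2*(-45) = 90)
f(a) = 4 + a
u(W) = (43 + W)/(90 + W) (u(W) = (W + 43)/(W + 90) = (43 + W)/(90 + W))
(-109 - 932)/(u(-4*f(-1)*(-1)) - 4994) = (-109 - 932)/((43 - 4*(4 - 1)*(-1))/(90 - 4*(4 - 1)*(-1)) - 4994) = -1041/((43 - 4*3*(-1))/(90 - 4*3*(-1)) - 4994) = -1041/((43 - 12*(-1))/(90 - 12*(-1)) - 4994) = -1041/((43 + 12)/(90 + 12) - 4994) = -1041/(55/102 - 4994) = -1041/(-509333/102) = -1041*(-102/509333) = 106182/509333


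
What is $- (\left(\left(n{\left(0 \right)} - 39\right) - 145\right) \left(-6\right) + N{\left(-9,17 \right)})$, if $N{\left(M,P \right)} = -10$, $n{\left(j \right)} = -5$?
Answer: $-1124$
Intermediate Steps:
$- (\left(\left(n{\left(0 \right)} - 39\right) - 145\right) \left(-6\right) + N{\left(-9,17 \right)}) = - (\left(\left(-5 - 39\right) - 145\right) \left(-6\right) - 10) = - (\left(-44 - 145\right) \left(-6\right) - 10) = - (\left(-189\right) \left(-6\right) - 10) = - (1134 - 10) = \left(-1\right) 1124 = -1124$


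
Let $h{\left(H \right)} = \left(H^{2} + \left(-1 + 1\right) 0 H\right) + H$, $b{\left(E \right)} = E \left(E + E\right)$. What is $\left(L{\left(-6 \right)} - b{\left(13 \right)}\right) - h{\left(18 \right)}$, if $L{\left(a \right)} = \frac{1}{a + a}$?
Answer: $- \frac{8161}{12} \approx -680.08$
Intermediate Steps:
$L{\left(a \right)} = \frac{1}{2 a}$
$b{\left(E \right)} = 2 E^{2}$ ($b{\left(E \right)} = E 2 E = 2 E^{2}$)
$h{\left(H \right)} = H + H^{2}$ ($h{\left(H \right)} = \left(H^{2} + 0 \cdot 0 H\right) + H = \left(H^{2} + 0 H\right) + H = \left(H^{2} + 0\right) + H = H^{2} + H = H + H^{2}$)
$\left(L{\left(-6 \right)} - b{\left(13 \right)}\right) - h{\left(18 \right)} = \left(\frac{1}{2 \left(-6\right)} - 2 \cdot 13^{2}\right) - 18 \left(1 + 18\right) = \left(\frac{1}{2} \left(- \frac{1}{6}\right) - 2 \cdot 169\right) - 18 \cdot 19 = \left(- \frac{1}{12} - 338\right) - 342 = - \frac{4057}{12} - 342 = - \frac{8161}{12}$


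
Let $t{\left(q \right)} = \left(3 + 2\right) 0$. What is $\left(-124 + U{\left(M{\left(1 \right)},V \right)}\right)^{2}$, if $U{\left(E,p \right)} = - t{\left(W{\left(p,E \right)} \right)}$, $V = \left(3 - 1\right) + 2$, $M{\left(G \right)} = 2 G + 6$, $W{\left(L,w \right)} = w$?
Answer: $15376$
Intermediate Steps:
$M{\left(G \right)} = 6 + 2 G$
$t{\left(q \right)} = 0$ ($t{\left(q \right)} = 5 \cdot 0 = 0$)
$V = 4$ ($V = 2 + 2 = 4$)
$U{\left(E,p \right)} = 0$ ($U{\left(E,p \right)} = \left(-1\right) 0 = 0$)
$\left(-124 + U{\left(M{\left(1 \right)},V \right)}\right)^{2} = \left(-124 + 0\right)^{2} = \left(-124\right)^{2} = 15376$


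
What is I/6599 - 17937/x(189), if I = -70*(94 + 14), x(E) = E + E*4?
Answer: -13945607/692895 ≈ -20.127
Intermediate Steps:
x(E) = 5*E (x(E) = E + 4*E = 5*E)
I = -7560 (I = -70*108 = -7560)
I/6599 - 17937/x(189) = -7560/6599 - 17937/(5*189) = -7560*1/6599 - 17937/945 = -7560/6599 - 17937*1/945 = -7560/6599 - 1993/105 = -13945607/692895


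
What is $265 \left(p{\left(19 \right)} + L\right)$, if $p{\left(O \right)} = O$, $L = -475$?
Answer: $-120840$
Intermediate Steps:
$265 \left(p{\left(19 \right)} + L\right) = 265 \left(19 - 475\right) = 265 \left(-456\right) = -120840$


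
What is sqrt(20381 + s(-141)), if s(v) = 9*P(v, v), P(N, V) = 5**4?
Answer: sqrt(26006) ≈ 161.26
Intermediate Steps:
P(N, V) = 625
s(v) = 5625 (s(v) = 9*625 = 5625)
sqrt(20381 + s(-141)) = sqrt(20381 + 5625) = sqrt(26006)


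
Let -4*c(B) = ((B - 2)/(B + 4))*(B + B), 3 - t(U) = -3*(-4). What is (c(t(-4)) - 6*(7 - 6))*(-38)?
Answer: -741/5 ≈ -148.20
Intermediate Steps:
t(U) = -9 (t(U) = 3 - (-3)*(-4) = 3 - 1*12 = 3 - 12 = -9)
c(B) = -B*(-2 + B)/(2*(4 + B)) (c(B) = -(B - 2)/(B + 4)*(B + B)/4 = -(-2 + B)/(4 + B)*2*B/4 = -B*(-2 + B)/(2*(4 + B)))
(c(t(-4)) - 6*(7 - 6))*(-38) = ((½)*(-9)*(2 - 1*(-9))/(4 - 9) - 6*(7 - 6))*(-38) = ((½)*(-9)*(2 + 9)/(-5) - 6*1)*(-38) = ((½)*(-9)*(-⅕)*11 - 6)*(-38) = (99/10 - 6)*(-38) = (39/10)*(-38) = -741/5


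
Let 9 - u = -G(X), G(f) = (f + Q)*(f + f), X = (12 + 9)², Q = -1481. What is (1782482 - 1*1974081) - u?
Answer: 725672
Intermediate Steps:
X = 441 (X = 21² = 441)
G(f) = 2*f*(-1481 + f) (G(f) = (f - 1481)*(f + f) = (-1481 + f)*(2*f) = 2*f*(-1481 + f))
u = -917271 (u = 9 - (-1)*2*441*(-1481 + 441) = 9 - (-1)*2*441*(-1040) = 9 - (-1)*(-917280) = 9 - 1*917280 = 9 - 917280 = -917271)
(1782482 - 1*1974081) - u = (1782482 - 1*1974081) - 1*(-917271) = (1782482 - 1974081) + 917271 = -191599 + 917271 = 725672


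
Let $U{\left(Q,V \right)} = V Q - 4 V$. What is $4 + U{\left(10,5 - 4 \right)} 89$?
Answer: $538$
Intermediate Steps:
$U{\left(Q,V \right)} = - 4 V + Q V$ ($U{\left(Q,V \right)} = Q V - 4 V = - 4 V + Q V$)
$4 + U{\left(10,5 - 4 \right)} 89 = 4 + \left(5 - 4\right) \left(-4 + 10\right) 89 = 4 + 1 \cdot 6 \cdot 89 = 4 + 6 \cdot 89 = 4 + 534 = 538$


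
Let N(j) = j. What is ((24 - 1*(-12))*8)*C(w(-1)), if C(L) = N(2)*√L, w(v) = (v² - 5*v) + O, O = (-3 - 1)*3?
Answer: 576*I*√6 ≈ 1410.9*I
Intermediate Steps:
O = -12 (O = -4*3 = -12)
w(v) = -12 + v² - 5*v (w(v) = (v² - 5*v) - 12 = -12 + v² - 5*v)
C(L) = 2*√L
((24 - 1*(-12))*8)*C(w(-1)) = ((24 - 1*(-12))*8)*(2*√(-12 + (-1)² - 5*(-1))) = ((24 + 12)*8)*(2*√(-12 + 1 + 5)) = (36*8)*(2*√(-6)) = 288*(2*(I*√6)) = 288*(2*I*√6) = 576*I*√6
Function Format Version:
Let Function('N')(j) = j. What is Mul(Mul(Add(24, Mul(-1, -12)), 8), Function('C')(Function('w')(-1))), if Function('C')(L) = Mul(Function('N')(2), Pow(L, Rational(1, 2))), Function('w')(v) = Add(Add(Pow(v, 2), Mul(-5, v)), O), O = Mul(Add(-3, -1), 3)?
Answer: Mul(576, I, Pow(6, Rational(1, 2))) ≈ Mul(1410.9, I)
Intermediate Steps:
O = -12 (O = Mul(-4, 3) = -12)
Function('w')(v) = Add(-12, Pow(v, 2), Mul(-5, v)) (Function('w')(v) = Add(Add(Pow(v, 2), Mul(-5, v)), -12) = Add(-12, Pow(v, 2), Mul(-5, v)))
Function('C')(L) = Mul(2, Pow(L, Rational(1, 2)))
Mul(Mul(Add(24, Mul(-1, -12)), 8), Function('C')(Function('w')(-1))) = Mul(Mul(Add(24, Mul(-1, -12)), 8), Mul(2, Pow(Add(-12, Pow(-1, 2), Mul(-5, -1)), Rational(1, 2)))) = Mul(Mul(Add(24, 12), 8), Mul(2, Pow(Add(-12, 1, 5), Rational(1, 2)))) = Mul(Mul(36, 8), Mul(2, Pow(-6, Rational(1, 2)))) = Mul(288, Mul(2, Mul(I, Pow(6, Rational(1, 2))))) = Mul(288, Mul(2, I, Pow(6, Rational(1, 2)))) = Mul(576, I, Pow(6, Rational(1, 2)))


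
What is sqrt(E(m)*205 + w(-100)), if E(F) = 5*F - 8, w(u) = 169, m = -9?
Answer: 2*I*sqrt(2674) ≈ 103.42*I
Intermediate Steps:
E(F) = -8 + 5*F
sqrt(E(m)*205 + w(-100)) = sqrt((-8 + 5*(-9))*205 + 169) = sqrt((-8 - 45)*205 + 169) = sqrt(-53*205 + 169) = sqrt(-10865 + 169) = sqrt(-10696) = 2*I*sqrt(2674)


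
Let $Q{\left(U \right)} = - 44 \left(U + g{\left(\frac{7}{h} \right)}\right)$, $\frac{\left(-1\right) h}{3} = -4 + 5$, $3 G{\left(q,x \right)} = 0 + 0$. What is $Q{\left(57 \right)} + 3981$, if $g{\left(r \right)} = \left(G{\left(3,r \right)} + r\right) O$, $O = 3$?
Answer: $1781$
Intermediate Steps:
$G{\left(q,x \right)} = 0$ ($G{\left(q,x \right)} = \frac{0 + 0}{3} = \frac{1}{3} \cdot 0 = 0$)
$h = -3$ ($h = - 3 \left(-4 + 5\right) = \left(-3\right) 1 = -3$)
$g{\left(r \right)} = 3 r$ ($g{\left(r \right)} = \left(0 + r\right) 3 = r 3 = 3 r$)
$Q{\left(U \right)} = 308 - 44 U$ ($Q{\left(U \right)} = - 44 \left(U + 3 \frac{7}{-3}\right) = - 44 \left(U + 3 \cdot 7 \left(- \frac{1}{3}\right)\right) = - 44 \left(U + 3 \left(- \frac{7}{3}\right)\right) = - 44 \left(U - 7\right) = - 44 \left(-7 + U\right) = 308 - 44 U$)
$Q{\left(57 \right)} + 3981 = \left(308 - 2508\right) + 3981 = -2200 + 3981 = 1781$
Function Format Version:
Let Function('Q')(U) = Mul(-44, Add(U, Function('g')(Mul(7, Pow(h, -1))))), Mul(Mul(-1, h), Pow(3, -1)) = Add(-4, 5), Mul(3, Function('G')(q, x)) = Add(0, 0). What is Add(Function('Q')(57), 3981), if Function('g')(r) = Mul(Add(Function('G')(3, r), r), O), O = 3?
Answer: 1781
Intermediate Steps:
Function('G')(q, x) = 0 (Function('G')(q, x) = Mul(Rational(1, 3), Add(0, 0)) = Mul(Rational(1, 3), 0) = 0)
h = -3 (h = Mul(-3, Add(-4, 5)) = Mul(-3, 1) = -3)
Function('g')(r) = Mul(3, r) (Function('g')(r) = Mul(Add(0, r), 3) = Mul(r, 3) = Mul(3, r))
Function('Q')(U) = Add(308, Mul(-44, U)) (Function('Q')(U) = Mul(-44, Add(U, Mul(3, Mul(7, Pow(-3, -1))))) = Mul(-44, Add(U, Mul(3, Mul(7, Rational(-1, 3))))) = Mul(-44, Add(U, Mul(3, Rational(-7, 3)))) = Mul(-44, Add(U, -7)) = Mul(-44, Add(-7, U)) = Add(308, Mul(-44, U)))
Add(Function('Q')(57), 3981) = Add(Add(308, Mul(-44, 57)), 3981) = Add(Add(308, -2508), 3981) = Add(-2200, 3981) = 1781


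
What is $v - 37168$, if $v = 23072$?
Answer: $-14096$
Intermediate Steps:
$v - 37168 = 23072 - 37168 = -14096$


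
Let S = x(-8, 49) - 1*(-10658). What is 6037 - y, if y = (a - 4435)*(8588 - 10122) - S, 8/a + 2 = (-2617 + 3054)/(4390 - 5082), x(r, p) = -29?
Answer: -12366934528/1821 ≈ -6.7913e+6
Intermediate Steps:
a = -5536/1821 (a = 8/(-2 + (-2617 + 3054)/(4390 - 5082)) = 8/(-2 + 437/(-692)) = 8/(-2 + 437*(-1/692)) = 8/(-2 - 437/692) = 8/(-1821/692) = 8*(-692/1821) = -5536/1821 ≈ -3.0401)
S = 10629 (S = -29 - 1*(-10658) = -29 + 10658 = 10629)
y = 12377927905/1821 (y = (-5536/1821 - 4435)*(8588 - 10122) - 1*10629 = -8081671/1821*(-1534) - 10629 = 12397283314/1821 - 10629 = 12377927905/1821 ≈ 6.7973e+6)
6037 - y = 6037 - 1*12377927905/1821 = 6037 - 12377927905/1821 = -12366934528/1821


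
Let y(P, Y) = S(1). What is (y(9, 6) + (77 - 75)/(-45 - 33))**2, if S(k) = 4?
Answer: 24025/1521 ≈ 15.796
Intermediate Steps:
y(P, Y) = 4
(y(9, 6) + (77 - 75)/(-45 - 33))**2 = (4 + (77 - 75)/(-45 - 33))**2 = (4 + 2/(-78))**2 = (4 + 2*(-1/78))**2 = (4 - 1/39)**2 = (155/39)**2 = 24025/1521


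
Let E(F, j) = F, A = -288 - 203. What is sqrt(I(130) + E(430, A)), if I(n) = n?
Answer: 4*sqrt(35) ≈ 23.664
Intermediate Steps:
A = -491
sqrt(I(130) + E(430, A)) = sqrt(130 + 430) = sqrt(560) = 4*sqrt(35)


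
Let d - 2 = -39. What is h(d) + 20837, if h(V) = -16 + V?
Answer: 20784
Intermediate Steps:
d = -37 (d = 2 - 39 = -37)
h(d) + 20837 = (-16 - 37) + 20837 = -53 + 20837 = 20784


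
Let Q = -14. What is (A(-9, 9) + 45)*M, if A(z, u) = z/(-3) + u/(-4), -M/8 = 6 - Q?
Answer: -7320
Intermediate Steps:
M = -160 (M = -8*(6 - 1*(-14)) = -8*(6 + 14) = -8*20 = -160)
A(z, u) = -z/3 - u/4 (A(z, u) = z*(-1/3) + u*(-1/4) = -z/3 - u/4)
(A(-9, 9) + 45)*M = ((-1/3*(-9) - 1/4*9) + 45)*(-160) = ((3 - 9/4) + 45)*(-160) = (3/4 + 45)*(-160) = (183/4)*(-160) = -7320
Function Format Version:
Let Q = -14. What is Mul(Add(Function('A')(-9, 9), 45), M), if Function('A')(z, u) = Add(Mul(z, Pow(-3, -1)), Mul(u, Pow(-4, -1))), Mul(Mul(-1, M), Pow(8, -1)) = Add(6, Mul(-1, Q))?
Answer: -7320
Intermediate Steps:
M = -160 (M = Mul(-8, Add(6, Mul(-1, -14))) = Mul(-8, Add(6, 14)) = Mul(-8, 20) = -160)
Function('A')(z, u) = Add(Mul(Rational(-1, 3), z), Mul(Rational(-1, 4), u)) (Function('A')(z, u) = Add(Mul(z, Rational(-1, 3)), Mul(u, Rational(-1, 4))) = Add(Mul(Rational(-1, 3), z), Mul(Rational(-1, 4), u)))
Mul(Add(Function('A')(-9, 9), 45), M) = Mul(Add(Add(Mul(Rational(-1, 3), -9), Mul(Rational(-1, 4), 9)), 45), -160) = Mul(Add(Add(3, Rational(-9, 4)), 45), -160) = Mul(Add(Rational(3, 4), 45), -160) = Mul(Rational(183, 4), -160) = -7320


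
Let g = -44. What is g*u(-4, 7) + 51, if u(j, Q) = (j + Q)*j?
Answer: 579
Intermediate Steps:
u(j, Q) = j*(Q + j) (u(j, Q) = (Q + j)*j = j*(Q + j))
g*u(-4, 7) + 51 = -(-176)*(7 - 4) + 51 = -(-176)*3 + 51 = -44*(-12) + 51 = 528 + 51 = 579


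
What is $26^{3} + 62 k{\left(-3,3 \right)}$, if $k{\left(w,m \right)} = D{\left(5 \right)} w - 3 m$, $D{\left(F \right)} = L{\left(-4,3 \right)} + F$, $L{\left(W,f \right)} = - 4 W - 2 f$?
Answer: $14228$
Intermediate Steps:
$D{\left(F \right)} = 10 + F$ ($D{\left(F \right)} = \left(\left(-4\right) \left(-4\right) - 6\right) + F = \left(16 - 6\right) + F = 10 + F$)
$k{\left(w,m \right)} = - 3 m + 15 w$ ($k{\left(w,m \right)} = \left(10 + 5\right) w - 3 m = 15 w - 3 m = - 3 m + 15 w$)
$26^{3} + 62 k{\left(-3,3 \right)} = 26^{3} + 62 \left(\left(-3\right) 3 + 15 \left(-3\right)\right) = 17576 + 62 \left(-9 - 45\right) = 17576 + 62 \left(-54\right) = 17576 - 3348 = 14228$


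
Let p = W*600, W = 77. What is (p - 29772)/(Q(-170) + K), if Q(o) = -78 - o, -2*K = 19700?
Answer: -8214/4879 ≈ -1.6835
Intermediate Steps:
K = -9850 (K = -½*19700 = -9850)
p = 46200 (p = 77*600 = 46200)
(p - 29772)/(Q(-170) + K) = (46200 - 29772)/((-78 - 1*(-170)) - 9850) = 16428/((-78 + 170) - 9850) = 16428/(92 - 9850) = 16428/(-9758) = 16428*(-1/9758) = -8214/4879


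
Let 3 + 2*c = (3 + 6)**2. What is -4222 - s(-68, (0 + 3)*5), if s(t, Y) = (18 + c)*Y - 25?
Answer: -5052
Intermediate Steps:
c = 39 (c = -3/2 + (3 + 6)**2/2 = -3/2 + (1/2)*9**2 = -3/2 + (1/2)*81 = -3/2 + 81/2 = 39)
s(t, Y) = -25 + 57*Y (s(t, Y) = (18 + 39)*Y - 25 = 57*Y - 25 = -25 + 57*Y)
-4222 - s(-68, (0 + 3)*5) = -4222 - (-25 + 57*((0 + 3)*5)) = -4222 - (-25 + 57*(3*5)) = -4222 - (-25 + 57*15) = -4222 - (-25 + 855) = -4222 - 1*830 = -4222 - 830 = -5052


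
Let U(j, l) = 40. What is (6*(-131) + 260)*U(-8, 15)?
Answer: -21040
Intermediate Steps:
(6*(-131) + 260)*U(-8, 15) = (6*(-131) + 260)*40 = (-786 + 260)*40 = -526*40 = -21040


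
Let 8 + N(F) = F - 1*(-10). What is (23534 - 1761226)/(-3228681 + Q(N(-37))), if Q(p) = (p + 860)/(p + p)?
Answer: 24327688/45201699 ≈ 0.53820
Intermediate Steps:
N(F) = 2 + F (N(F) = -8 + (F - 1*(-10)) = -8 + (F + 10) = -8 + (10 + F) = 2 + F)
Q(p) = (860 + p)/(2*p) (Q(p) = (860 + p)/((2*p)) = (860 + p)*(1/(2*p)) = (860 + p)/(2*p))
(23534 - 1761226)/(-3228681 + Q(N(-37))) = (23534 - 1761226)/(-3228681 + (860 + (2 - 37))/(2*(2 - 37))) = -1737692/(-3228681 + (½)*(860 - 35)/(-35)) = -1737692/(-3228681 + (½)*(-1/35)*825) = -1737692/(-3228681 - 165/14) = -1737692/(-45201699/14) = -1737692*(-14/45201699) = 24327688/45201699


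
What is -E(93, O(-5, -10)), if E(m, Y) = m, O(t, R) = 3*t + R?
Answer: -93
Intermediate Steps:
O(t, R) = R + 3*t
-E(93, O(-5, -10)) = -1*93 = -93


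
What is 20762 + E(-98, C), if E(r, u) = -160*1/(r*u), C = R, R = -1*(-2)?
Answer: 1017378/49 ≈ 20763.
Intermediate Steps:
R = 2
C = 2
E(r, u) = -160/(r*u)
20762 + E(-98, C) = 20762 - 160/(-98*2) = 20762 - 160*(-1/98)*½ = 20762 + 40/49 = 1017378/49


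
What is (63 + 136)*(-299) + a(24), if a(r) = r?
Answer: -59477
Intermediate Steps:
(63 + 136)*(-299) + a(24) = (63 + 136)*(-299) + 24 = 199*(-299) + 24 = -59501 + 24 = -59477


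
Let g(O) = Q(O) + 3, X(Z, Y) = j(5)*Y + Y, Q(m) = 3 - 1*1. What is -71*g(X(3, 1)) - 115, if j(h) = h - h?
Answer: -470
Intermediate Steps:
Q(m) = 2 (Q(m) = 3 - 1 = 2)
j(h) = 0
X(Z, Y) = Y (X(Z, Y) = 0*Y + Y = 0 + Y = Y)
g(O) = 5 (g(O) = 2 + 3 = 5)
-71*g(X(3, 1)) - 115 = -71*5 - 115 = -355 - 115 = -470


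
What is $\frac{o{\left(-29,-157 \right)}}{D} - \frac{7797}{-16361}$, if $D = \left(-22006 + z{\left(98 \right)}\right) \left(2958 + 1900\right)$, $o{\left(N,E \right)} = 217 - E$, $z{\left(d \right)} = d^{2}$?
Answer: $\frac{234877339519}{492866257338} \approx 0.47655$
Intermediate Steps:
$D = -60248916$ ($D = \left(-22006 + 98^{2}\right) \left(2958 + 1900\right) = \left(-22006 + 9604\right) 4858 = \left(-12402\right) 4858 = -60248916$)
$\frac{o{\left(-29,-157 \right)}}{D} - \frac{7797}{-16361} = \frac{217 - -157}{-60248916} - \frac{7797}{-16361} = \left(217 + 157\right) \left(- \frac{1}{60248916}\right) - - \frac{7797}{16361} = 374 \left(- \frac{1}{60248916}\right) + \frac{7797}{16361} = - \frac{187}{30124458} + \frac{7797}{16361} = \frac{234877339519}{492866257338}$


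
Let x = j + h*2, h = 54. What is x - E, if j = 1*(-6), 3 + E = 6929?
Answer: -6824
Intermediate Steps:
E = 6926 (E = -3 + 6929 = 6926)
j = -6
x = 102 (x = -6 + 54*2 = -6 + 108 = 102)
x - E = 102 - 1*6926 = 102 - 6926 = -6824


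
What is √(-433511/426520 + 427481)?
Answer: 3*√2160190661888630/213260 ≈ 653.82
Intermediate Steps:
√(-433511/426520 + 427481) = √(182328762609/426520) = 3*√2160190661888630/213260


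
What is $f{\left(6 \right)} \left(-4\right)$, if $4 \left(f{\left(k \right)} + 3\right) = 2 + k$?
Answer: $4$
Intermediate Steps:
$f{\left(k \right)} = - \frac{5}{2} + \frac{k}{4}$ ($f{\left(k \right)} = -3 + \frac{2 + k}{4} = -3 + \left(\frac{1}{2} + \frac{k}{4}\right) = - \frac{5}{2} + \frac{k}{4}$)
$f{\left(6 \right)} \left(-4\right) = \left(- \frac{5}{2} + \frac{1}{4} \cdot 6\right) \left(-4\right) = \left(- \frac{5}{2} + \frac{3}{2}\right) \left(-4\right) = \left(-1\right) \left(-4\right) = 4$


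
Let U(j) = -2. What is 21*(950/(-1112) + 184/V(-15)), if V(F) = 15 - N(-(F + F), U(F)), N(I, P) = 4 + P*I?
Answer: 1440159/39476 ≈ 36.482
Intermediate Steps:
N(I, P) = 4 + I*P
V(F) = 11 - 4*F (V(F) = 15 - (4 - (F + F)*(-2)) = 15 - (4 - 2*F*(-2)) = 15 - (4 + 4*F) = 15 + (-4 - 4*F) = 11 - 4*F)
21*(950/(-1112) + 184/V(-15)) = 21*(950/(-1112) + 184/(11 - 4*(-15))) = 21*(950*(-1/1112) + 184/(11 + 60)) = 21*(-475/556 + 184/71) = 21*(68579/39476) = 1440159/39476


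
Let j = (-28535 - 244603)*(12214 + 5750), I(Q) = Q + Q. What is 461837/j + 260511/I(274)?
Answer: 319559078477669/672211191384 ≈ 475.38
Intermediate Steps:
I(Q) = 2*Q
j = -4906651032 (j = -273138*17964 = -4906651032)
461837/j + 260511/I(274) = 461837/(-4906651032) + 260511/((2*274)) = 461837*(-1/4906651032) + 260511/548 = -461837/4906651032 + 260511*(1/548) = -461837/4906651032 + 260511/548 = 319559078477669/672211191384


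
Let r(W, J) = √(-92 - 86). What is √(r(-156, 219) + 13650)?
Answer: √(13650 + I*√178) ≈ 116.83 + 0.0571*I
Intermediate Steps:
r(W, J) = I*√178 (r(W, J) = √(-178) = I*√178)
√(r(-156, 219) + 13650) = √(I*√178 + 13650) = √(13650 + I*√178)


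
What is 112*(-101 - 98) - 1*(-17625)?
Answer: -4663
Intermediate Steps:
112*(-101 - 98) - 1*(-17625) = 112*(-199) + 17625 = -22288 + 17625 = -4663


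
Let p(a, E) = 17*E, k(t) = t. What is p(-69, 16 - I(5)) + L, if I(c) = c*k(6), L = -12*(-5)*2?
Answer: -118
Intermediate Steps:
L = 120 (L = 60*2 = 120)
I(c) = 6*c (I(c) = c*6 = 6*c)
p(-69, 16 - I(5)) + L = 17*(16 - 6*5) + 120 = 17*(16 - 1*30) + 120 = 17*(16 - 30) + 120 = 17*(-14) + 120 = -238 + 120 = -118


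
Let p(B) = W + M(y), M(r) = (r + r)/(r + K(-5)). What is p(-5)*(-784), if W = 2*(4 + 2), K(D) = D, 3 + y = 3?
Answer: -9408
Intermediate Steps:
y = 0 (y = -3 + 3 = 0)
W = 12 (W = 2*6 = 12)
M(r) = 2*r/(-5 + r) (M(r) = (r + r)/(r - 5) = (2*r)/(-5 + r) = 2*r/(-5 + r))
p(B) = 12 (p(B) = 12 + 2*0/(-5 + 0) = 12 + 2*0/(-5) = 12 + 2*0*(-1/5) = 12 + 0 = 12)
p(-5)*(-784) = 12*(-784) = -9408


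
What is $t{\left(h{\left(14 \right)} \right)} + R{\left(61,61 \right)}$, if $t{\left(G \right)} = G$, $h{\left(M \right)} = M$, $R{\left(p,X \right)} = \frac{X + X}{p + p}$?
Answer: $15$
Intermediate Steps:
$R{\left(p,X \right)} = \frac{X}{p}$ ($R{\left(p,X \right)} = \frac{2 X}{2 p} = 2 X \frac{1}{2 p} = \frac{X}{p}$)
$t{\left(h{\left(14 \right)} \right)} + R{\left(61,61 \right)} = 14 + \frac{61}{61} = 14 + 61 \cdot \frac{1}{61} = 14 + 1 = 15$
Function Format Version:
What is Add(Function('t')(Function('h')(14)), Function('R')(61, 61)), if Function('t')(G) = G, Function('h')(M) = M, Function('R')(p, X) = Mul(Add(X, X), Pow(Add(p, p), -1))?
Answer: 15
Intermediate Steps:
Function('R')(p, X) = Mul(X, Pow(p, -1)) (Function('R')(p, X) = Mul(Mul(2, X), Pow(Mul(2, p), -1)) = Mul(Mul(2, X), Mul(Rational(1, 2), Pow(p, -1))) = Mul(X, Pow(p, -1)))
Add(Function('t')(Function('h')(14)), Function('R')(61, 61)) = Add(14, Mul(61, Pow(61, -1))) = Add(14, Mul(61, Rational(1, 61))) = Add(14, 1) = 15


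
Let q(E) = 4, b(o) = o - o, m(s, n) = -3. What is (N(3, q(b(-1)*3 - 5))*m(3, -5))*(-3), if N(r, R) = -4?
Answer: -36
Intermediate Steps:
b(o) = 0
(N(3, q(b(-1)*3 - 5))*m(3, -5))*(-3) = -4*(-3)*(-3) = 12*(-3) = -36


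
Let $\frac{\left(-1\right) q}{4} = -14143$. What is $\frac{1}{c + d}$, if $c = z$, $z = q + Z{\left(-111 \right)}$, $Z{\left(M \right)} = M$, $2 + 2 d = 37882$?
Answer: $\frac{1}{75401} \approx 1.3262 \cdot 10^{-5}$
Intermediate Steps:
$d = 18940$ ($d = -1 + \frac{1}{2} \cdot 37882 = -1 + 18941 = 18940$)
$q = 56572$ ($q = \left(-4\right) \left(-14143\right) = 56572$)
$z = 56461$ ($z = 56572 - 111 = 56461$)
$c = 56461$
$\frac{1}{c + d} = \frac{1}{56461 + 18940} = \frac{1}{75401}$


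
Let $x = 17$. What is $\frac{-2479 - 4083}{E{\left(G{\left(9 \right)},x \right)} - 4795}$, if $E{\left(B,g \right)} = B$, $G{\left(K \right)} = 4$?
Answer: $\frac{6562}{4791} \approx 1.3697$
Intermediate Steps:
$\frac{-2479 - 4083}{E{\left(G{\left(9 \right)},x \right)} - 4795} = \frac{-2479 - 4083}{4 - 4795} = - \frac{6562}{-4791} = \left(-6562\right) \left(- \frac{1}{4791}\right) = \frac{6562}{4791}$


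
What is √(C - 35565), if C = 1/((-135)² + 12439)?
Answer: I*√8360272508894/15332 ≈ 188.59*I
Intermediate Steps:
C = 1/30664 (C = 1/(18225 + 12439) = 1/30664 ≈ 3.2612e-5)
√(C - 35565) = √(1/30664 - 35565) = √(-1090565159/30664) = I*√8360272508894/15332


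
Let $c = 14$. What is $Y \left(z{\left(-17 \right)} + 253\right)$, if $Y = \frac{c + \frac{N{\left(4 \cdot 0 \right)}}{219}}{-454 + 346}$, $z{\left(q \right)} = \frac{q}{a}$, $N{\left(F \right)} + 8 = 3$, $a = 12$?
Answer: $- \frac{9241159}{283824} \approx -32.559$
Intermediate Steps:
$N{\left(F \right)} = -5$ ($N{\left(F \right)} = -8 + 3 = -5$)
$z{\left(q \right)} = \frac{q}{12}$
$Y = - \frac{3061}{23652}$ ($Y = \frac{14 - \frac{5}{219}}{-454 + 346} = \frac{14 - \frac{5}{219}}{-108} = \left(14 - \frac{5}{219}\right) \left(- \frac{1}{108}\right) = \frac{3061}{219} \left(- \frac{1}{108}\right) = - \frac{3061}{23652} \approx -0.12942$)
$Y \left(z{\left(-17 \right)} + 253\right) = - \frac{3061 \left(\frac{1}{12} \left(-17\right) + 253\right)}{23652} = - \frac{3061 \left(- \frac{17}{12} + 253\right)}{23652} = \left(- \frac{3061}{23652}\right) \frac{3019}{12} = - \frac{9241159}{283824}$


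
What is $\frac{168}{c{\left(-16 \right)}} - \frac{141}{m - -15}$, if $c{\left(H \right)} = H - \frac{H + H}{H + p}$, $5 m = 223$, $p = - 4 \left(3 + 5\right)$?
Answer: $- \frac{92721}{7450} \approx -12.446$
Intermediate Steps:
$p = -32$ ($p = \left(-4\right) 8 = -32$)
$m = \frac{223}{5}$ ($m = \frac{1}{5} \cdot 223 = \frac{223}{5} \approx 44.6$)
$c{\left(H \right)} = H - \frac{2 H}{-32 + H}$ ($c{\left(H \right)} = H - \frac{H + H}{H - 32} = H - \frac{2 H}{-32 + H}$)
$\frac{168}{c{\left(-16 \right)}} - \frac{141}{m - -15} = \frac{168}{\left(-16\right) \frac{1}{-32 - 16} \left(-34 - 16\right)} - \frac{141}{\frac{223}{5} - -15} = \frac{168}{\left(-16\right) \frac{1}{-48} \left(-50\right)} - \frac{141}{\frac{223}{5} + 15} = \frac{168}{\left(-16\right) \left(- \frac{1}{48}\right) \left(-50\right)} - \frac{141}{\frac{298}{5}} = \frac{168}{- \frac{50}{3}} - \frac{705}{298} = 168 \left(- \frac{3}{50}\right) - \frac{705}{298} = - \frac{252}{25} - \frac{705}{298} = - \frac{92721}{7450}$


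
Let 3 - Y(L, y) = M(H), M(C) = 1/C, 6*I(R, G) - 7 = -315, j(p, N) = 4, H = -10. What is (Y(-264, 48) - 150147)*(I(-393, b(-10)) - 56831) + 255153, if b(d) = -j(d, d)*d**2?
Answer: 256223715623/30 ≈ 8.5408e+9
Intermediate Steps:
b(d) = -4*d**2
I(R, G) = -154/3 (I(R, G) = 7/6 + (1/6)*(-315) = 7/6 - 105/2 = -154/3)
Y(L, y) = 31/10 (Y(L, y) = 3 - 1/(-10) = 3 - 1*(-1/10) = 3 + 1/10 = 31/10)
(Y(-264, 48) - 150147)*(I(-393, b(-10)) - 56831) + 255153 = (31/10 - 150147)*(-154/3 - 56831) + 255153 = -1501439/10*(-170647/3) + 255153 = 256216061033/30 + 255153 = 256223715623/30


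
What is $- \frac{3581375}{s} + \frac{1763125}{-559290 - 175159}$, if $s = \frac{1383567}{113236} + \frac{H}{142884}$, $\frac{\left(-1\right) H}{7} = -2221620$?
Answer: $- \frac{506682044578378337375}{17125436946070823} \approx -29587.0$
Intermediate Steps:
$H = 15551340$ ($H = \left(-7\right) \left(-2221620\right) = 15551340$)
$s = \frac{23317394327}{192614436}$ ($s = \frac{1383567}{113236} + \frac{15551340}{142884} = 1383567 \cdot \frac{1}{113236} + 15551340 \cdot \frac{1}{142884} = \frac{1383567}{113236} + \frac{185135}{1701} = \frac{23317394327}{192614436} \approx 121.06$)
$- \frac{3581375}{s} + \frac{1763125}{-559290 - 175159} = - \frac{3581375}{\frac{23317394327}{192614436}} + \frac{1763125}{-559290 - 175159} = \left(-3581375\right) \frac{192614436}{23317394327} + \frac{1763125}{-734449} = - \frac{689824525729500}{23317394327} + 1763125 \left(- \frac{1}{734449}\right) = - \frac{689824525729500}{23317394327} - \frac{1763125}{734449} = - \frac{506682044578378337375}{17125436946070823}$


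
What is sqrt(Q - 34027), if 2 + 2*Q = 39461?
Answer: I*sqrt(57190)/2 ≈ 119.57*I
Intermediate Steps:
Q = 39459/2 (Q = -1 + (1/2)*39461 = -1 + 39461/2 = 39459/2 ≈ 19730.)
sqrt(Q - 34027) = sqrt(39459/2 - 34027) = sqrt(-28595/2) = I*sqrt(57190)/2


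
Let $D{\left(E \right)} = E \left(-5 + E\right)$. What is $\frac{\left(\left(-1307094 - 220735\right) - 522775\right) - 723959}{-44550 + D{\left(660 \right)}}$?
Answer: $- \frac{252233}{35250} \approx -7.1555$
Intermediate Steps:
$\frac{\left(\left(-1307094 - 220735\right) - 522775\right) - 723959}{-44550 + D{\left(660 \right)}} = \frac{\left(\left(-1307094 - 220735\right) - 522775\right) - 723959}{-44550 + 660 \left(-5 + 660\right)} = \frac{\left(-1527829 - 522775\right) - 723959}{-44550 + 660 \cdot 655} = \frac{-2050604 - 723959}{-44550 + 432300} = - \frac{2774563}{387750} = \left(-2774563\right) \frac{1}{387750} = - \frac{252233}{35250}$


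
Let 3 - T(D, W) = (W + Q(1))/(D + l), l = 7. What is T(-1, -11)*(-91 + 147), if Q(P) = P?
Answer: 784/3 ≈ 261.33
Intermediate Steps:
T(D, W) = 3 - (1 + W)/(7 + D) (T(D, W) = 3 - (W + 1)/(D + 7) = 3 - (1 + W)/(7 + D))
T(-1, -11)*(-91 + 147) = ((20 - 1*(-11) + 3*(-1))/(7 - 1))*(-91 + 147) = ((20 + 11 - 3)/6)*56 = ((⅙)*28)*56 = (14/3)*56 = 784/3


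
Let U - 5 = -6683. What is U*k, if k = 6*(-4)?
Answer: 160272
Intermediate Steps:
U = -6678 (U = 5 - 6683 = -6678)
k = -24
U*k = -6678*(-24) = 160272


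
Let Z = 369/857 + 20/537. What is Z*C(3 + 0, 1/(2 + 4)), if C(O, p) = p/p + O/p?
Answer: 4090567/460209 ≈ 8.8885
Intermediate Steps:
Z = 215293/460209 (Z = 369*(1/857) + 20*(1/537) = 369/857 + 20/537 = 215293/460209 ≈ 0.46782)
C(O, p) = 1 + O/p
Z*C(3 + 0, 1/(2 + 4)) = 215293*(((3 + 0) + 1/(2 + 4))/(1/(2 + 4)))/460209 = 215293*((3 + 1/6)/(1/6))/460209 = 215293*((3 + ⅙)/(⅙))/460209 = 215293*(6*(19/6))/460209 = (215293/460209)*19 = 4090567/460209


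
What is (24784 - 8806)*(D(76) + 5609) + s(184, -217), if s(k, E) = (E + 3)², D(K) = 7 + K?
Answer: 90992572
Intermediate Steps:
s(k, E) = (3 + E)²
(24784 - 8806)*(D(76) + 5609) + s(184, -217) = (24784 - 8806)*((7 + 76) + 5609) + (3 - 217)² = 15978*(83 + 5609) + (-214)² = 15978*5692 + 45796 = 90946776 + 45796 = 90992572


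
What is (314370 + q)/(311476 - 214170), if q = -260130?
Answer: 27120/48653 ≈ 0.55742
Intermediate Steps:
(314370 + q)/(311476 - 214170) = (314370 - 260130)/(311476 - 214170) = 54240/97306 = 54240*(1/97306) = 27120/48653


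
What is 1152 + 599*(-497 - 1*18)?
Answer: -307333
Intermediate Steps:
1152 + 599*(-497 - 1*18) = 1152 + 599*(-497 - 18) = 1152 + 599*(-515) = 1152 - 308485 = -307333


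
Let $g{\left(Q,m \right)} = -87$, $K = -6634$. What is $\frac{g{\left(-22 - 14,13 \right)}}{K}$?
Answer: $\frac{87}{6634} \approx 0.013114$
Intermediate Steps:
$\frac{g{\left(-22 - 14,13 \right)}}{K} = - \frac{87}{-6634} = \left(-87\right) \left(- \frac{1}{6634}\right) = \frac{87}{6634}$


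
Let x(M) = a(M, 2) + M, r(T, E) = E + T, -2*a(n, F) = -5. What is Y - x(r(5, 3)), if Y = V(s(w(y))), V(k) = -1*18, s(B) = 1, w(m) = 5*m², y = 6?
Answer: -57/2 ≈ -28.500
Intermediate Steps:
a(n, F) = 5/2 (a(n, F) = -½*(-5) = 5/2)
V(k) = -18
Y = -18
x(M) = 5/2 + M
Y - x(r(5, 3)) = -18 - (5/2 + (3 + 5)) = -18 - (5/2 + 8) = -18 - 1*21/2 = -18 - 21/2 = -57/2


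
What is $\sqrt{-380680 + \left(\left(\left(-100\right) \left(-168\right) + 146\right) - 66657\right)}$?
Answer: $i \sqrt{430391} \approx 656.04 i$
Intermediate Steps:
$\sqrt{-380680 + \left(\left(\left(-100\right) \left(-168\right) + 146\right) - 66657\right)} = \sqrt{-380680 + \left(\left(16800 + 146\right) - 66657\right)} = \sqrt{-380680 + \left(16946 - 66657\right)} = \sqrt{-380680 - 49711} = \sqrt{-430391} = i \sqrt{430391}$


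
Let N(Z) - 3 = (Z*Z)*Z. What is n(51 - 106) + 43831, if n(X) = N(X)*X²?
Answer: -503231469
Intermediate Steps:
N(Z) = 3 + Z³ (N(Z) = 3 + (Z*Z)*Z = 3 + Z²*Z = 3 + Z³)
n(X) = X²*(3 + X³) (n(X) = (3 + X³)*X² = X²*(3 + X³))
n(51 - 106) + 43831 = (51 - 106)²*(3 + (51 - 106)³) + 43831 = (-55)²*(3 + (-55)³) + 43831 = 3025*(3 - 166375) + 43831 = 3025*(-166372) + 43831 = -503275300 + 43831 = -503231469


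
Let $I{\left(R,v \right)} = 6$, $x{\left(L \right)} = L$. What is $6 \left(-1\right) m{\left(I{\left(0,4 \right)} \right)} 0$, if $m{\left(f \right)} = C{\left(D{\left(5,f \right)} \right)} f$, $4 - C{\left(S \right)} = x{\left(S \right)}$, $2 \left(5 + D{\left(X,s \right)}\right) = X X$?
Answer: $0$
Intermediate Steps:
$D{\left(X,s \right)} = -5 + \frac{X^{2}}{2}$ ($D{\left(X,s \right)} = -5 + \frac{X X}{2} = -5 + \frac{X^{2}}{2}$)
$C{\left(S \right)} = 4 - S$
$m{\left(f \right)} = - \frac{7 f}{2}$ ($m{\left(f \right)} = \left(4 - \left(-5 + \frac{5^{2}}{2}\right)\right) f = \left(4 - \left(-5 + \frac{1}{2} \cdot 25\right)\right) f = \left(4 - \left(-5 + \frac{25}{2}\right)\right) f = \left(4 - \frac{15}{2}\right) f = - \frac{7 f}{2}$)
$6 \left(-1\right) m{\left(I{\left(0,4 \right)} \right)} 0 = 6 \left(-1\right) \left(\left(- \frac{7}{2}\right) 6\right) 0 = \left(-6\right) \left(-21\right) 0 = 126 \cdot 0 = 0$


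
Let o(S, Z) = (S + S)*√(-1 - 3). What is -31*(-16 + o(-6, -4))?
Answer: 496 + 744*I ≈ 496.0 + 744.0*I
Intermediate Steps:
o(S, Z) = 4*I*S (o(S, Z) = (2*S)*√(-4) = (2*S)*(2*I) = 4*I*S)
-31*(-16 + o(-6, -4)) = -31*(-16 + 4*I*(-6)) = -31*(-16 - 24*I) = 496 + 744*I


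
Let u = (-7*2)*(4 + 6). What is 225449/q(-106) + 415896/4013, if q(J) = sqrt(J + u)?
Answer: 415896/4013 - 225449*I*sqrt(246)/246 ≈ 103.64 - 14374.0*I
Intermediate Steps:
u = -140 (u = -14*10 = -140)
q(J) = sqrt(-140 + J) (q(J) = sqrt(J - 140) = sqrt(-140 + J))
225449/q(-106) + 415896/4013 = 225449/(sqrt(-140 - 106)) + 415896/4013 = 225449/(sqrt(-246)) + 415896*(1/4013) = 225449/((I*sqrt(246))) + 415896/4013 = 225449*(-I*sqrt(246)/246) + 415896/4013 = -225449*I*sqrt(246)/246 + 415896/4013 = 415896/4013 - 225449*I*sqrt(246)/246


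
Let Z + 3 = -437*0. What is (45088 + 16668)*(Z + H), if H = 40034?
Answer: 2472154436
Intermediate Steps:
Z = -3 (Z = -3 - 437*0 = -3 + 0 = -3)
(45088 + 16668)*(Z + H) = (45088 + 16668)*(-3 + 40034) = 61756*40031 = 2472154436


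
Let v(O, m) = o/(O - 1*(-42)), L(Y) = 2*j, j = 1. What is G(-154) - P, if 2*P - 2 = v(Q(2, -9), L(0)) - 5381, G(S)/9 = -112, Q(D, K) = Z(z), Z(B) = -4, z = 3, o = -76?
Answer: 3365/2 ≈ 1682.5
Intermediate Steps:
Q(D, K) = -4
G(S) = -1008 (G(S) = 9*(-112) = -1008)
L(Y) = 2 (L(Y) = 2*1 = 2)
v(O, m) = -76/(42 + O) (v(O, m) = -76/(O - 1*(-42)) = -76/(O + 42) = -76/(42 + O))
P = -5381/2 (P = 1 + (-76/(42 - 4) - 5381)/2 = 1 + (-76/38 - 5381)/2 = 1 + (-76*1/38 - 5381)/2 = 1 + (-2 - 5381)/2 = 1 + (1/2)*(-5383) = 1 - 5383/2 = -5381/2 ≈ -2690.5)
G(-154) - P = -1008 - 1*(-5381/2) = -1008 + 5381/2 = 3365/2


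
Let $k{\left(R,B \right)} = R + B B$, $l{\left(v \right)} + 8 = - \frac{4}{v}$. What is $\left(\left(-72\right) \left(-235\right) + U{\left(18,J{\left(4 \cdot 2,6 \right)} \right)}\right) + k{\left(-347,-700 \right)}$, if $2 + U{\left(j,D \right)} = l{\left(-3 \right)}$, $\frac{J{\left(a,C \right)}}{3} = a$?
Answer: $\frac{1519693}{3} \approx 5.0656 \cdot 10^{5}$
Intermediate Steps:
$J{\left(a,C \right)} = 3 a$
$l{\left(v \right)} = -8 - \frac{4}{v}$
$U{\left(j,D \right)} = - \frac{26}{3}$ ($U{\left(j,D \right)} = -2 - \left(8 + \frac{4}{-3}\right) = -2 - \frac{20}{3} = - \frac{26}{3}$)
$k{\left(R,B \right)} = R + B^{2}$
$\left(\left(-72\right) \left(-235\right) + U{\left(18,J{\left(4 \cdot 2,6 \right)} \right)}\right) + k{\left(-347,-700 \right)} = \left(\left(-72\right) \left(-235\right) - \frac{26}{3}\right) - \left(347 - \left(-700\right)^{2}\right) = \left(16920 - \frac{26}{3}\right) + \left(-347 + 490000\right) = \frac{50734}{3} + 489653 = \frac{1519693}{3}$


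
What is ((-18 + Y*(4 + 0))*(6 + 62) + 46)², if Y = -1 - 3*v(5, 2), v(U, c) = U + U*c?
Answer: 187416100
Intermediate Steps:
Y = -46 (Y = -1 - 15*(1 + 2) = -1 - 15*3 = -1 - 3*15 = -1 - 45 = -46)
((-18 + Y*(4 + 0))*(6 + 62) + 46)² = ((-18 - 46*(4 + 0))*(6 + 62) + 46)² = ((-18 - 46*4)*68 + 46)² = ((-18 - 184)*68 + 46)² = (-202*68 + 46)² = (-13736 + 46)² = (-13690)² = 187416100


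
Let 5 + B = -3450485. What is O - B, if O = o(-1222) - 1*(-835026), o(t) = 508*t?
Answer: 3664740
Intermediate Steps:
B = -3450490 (B = -5 - 3450485 = -3450490)
O = 214250 (O = 508*(-1222) - 1*(-835026) = -620776 + 835026 = 214250)
O - B = 214250 - 1*(-3450490) = 214250 + 3450490 = 3664740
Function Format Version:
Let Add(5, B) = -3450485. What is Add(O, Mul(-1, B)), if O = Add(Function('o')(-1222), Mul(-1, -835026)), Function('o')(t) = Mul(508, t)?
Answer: 3664740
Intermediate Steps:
B = -3450490 (B = Add(-5, -3450485) = -3450490)
O = 214250 (O = Add(Mul(508, -1222), Mul(-1, -835026)) = Add(-620776, 835026) = 214250)
Add(O, Mul(-1, B)) = Add(214250, Mul(-1, -3450490)) = Add(214250, 3450490) = 3664740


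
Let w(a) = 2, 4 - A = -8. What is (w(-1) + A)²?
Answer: 196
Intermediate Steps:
A = 12 (A = 4 - 1*(-8) = 4 + 8 = 12)
(w(-1) + A)² = (2 + 12)² = 14² = 196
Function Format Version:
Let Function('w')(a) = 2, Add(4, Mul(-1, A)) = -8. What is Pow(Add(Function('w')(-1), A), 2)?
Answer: 196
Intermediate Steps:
A = 12 (A = Add(4, Mul(-1, -8)) = Add(4, 8) = 12)
Pow(Add(Function('w')(-1), A), 2) = Pow(Add(2, 12), 2) = Pow(14, 2) = 196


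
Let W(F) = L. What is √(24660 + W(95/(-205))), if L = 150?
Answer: √24810 ≈ 157.51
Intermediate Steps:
W(F) = 150
√(24660 + W(95/(-205))) = √(24660 + 150) = √24810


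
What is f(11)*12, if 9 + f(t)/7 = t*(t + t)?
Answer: 19572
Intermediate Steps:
f(t) = -63 + 14*t² (f(t) = -63 + 7*(t*(t + t)) = -63 + 7*(t*(2*t)) = -63 + 7*(2*t²) = -63 + 14*t²)
f(11)*12 = (-63 + 14*11²)*12 = (-63 + 14*121)*12 = (-63 + 1694)*12 = 1631*12 = 19572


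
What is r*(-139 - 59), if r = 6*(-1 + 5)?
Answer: -4752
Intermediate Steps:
r = 24 (r = 6*4 = 24)
r*(-139 - 59) = 24*(-139 - 59) = 24*(-198) = -4752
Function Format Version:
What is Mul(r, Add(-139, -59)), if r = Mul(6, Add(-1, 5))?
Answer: -4752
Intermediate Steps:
r = 24 (r = Mul(6, 4) = 24)
Mul(r, Add(-139, -59)) = Mul(24, Add(-139, -59)) = Mul(24, -198) = -4752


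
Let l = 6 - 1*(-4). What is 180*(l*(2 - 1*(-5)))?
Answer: 12600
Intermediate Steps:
l = 10 (l = 6 + 4 = 10)
180*(l*(2 - 1*(-5))) = 180*(10*(2 - 1*(-5))) = 180*(10*(2 + 5)) = 180*(10*7) = 180*70 = 12600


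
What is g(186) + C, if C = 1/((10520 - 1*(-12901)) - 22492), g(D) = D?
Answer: 172795/929 ≈ 186.00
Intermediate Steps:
C = 1/929 (C = 1/((10520 + 12901) - 22492) = 1/(23421 - 22492) = 1/929 ≈ 0.0010764)
g(186) + C = 186 + 1/929 = 172795/929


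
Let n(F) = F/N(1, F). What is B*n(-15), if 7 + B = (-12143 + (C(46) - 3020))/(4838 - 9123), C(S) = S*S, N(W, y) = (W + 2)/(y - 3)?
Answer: -305064/857 ≈ -355.97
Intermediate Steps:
N(W, y) = (2 + W)/(-3 + y)
C(S) = S**2
n(F) = F*(-1 + F/3) (n(F) = F/(((2 + 1)/(-3 + F))) = F/((3/(-3 + F))) = F*(-1 + F/3))
B = -16948/4285 (B = -7 + (-12143 + (46**2 - 3020))/(4838 - 9123) = -7 + (-12143 + (2116 - 3020))/(-4285) = -7 + (-12143 - 904)*(-1/4285) = -7 - 13047*(-1/4285) = -7 + 13047/4285 = -16948/4285 ≈ -3.9552)
B*n(-15) = -16948*(-15)*(-3 - 15)/12855 = -16948*(-15)*(-18)/12855 = -16948/4285*90 = -305064/857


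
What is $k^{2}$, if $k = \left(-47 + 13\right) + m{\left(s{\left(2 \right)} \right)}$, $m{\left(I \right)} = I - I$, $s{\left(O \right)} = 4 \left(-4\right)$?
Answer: $1156$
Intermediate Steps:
$s{\left(O \right)} = -16$
$m{\left(I \right)} = 0$
$k = -34$ ($k = \left(-47 + 13\right) + 0 = -34 + 0 = -34$)
$k^{2} = \left(-34\right)^{2} = 1156$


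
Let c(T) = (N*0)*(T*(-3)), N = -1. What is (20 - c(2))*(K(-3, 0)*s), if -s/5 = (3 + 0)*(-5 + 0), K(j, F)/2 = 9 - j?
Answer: 36000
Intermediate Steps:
K(j, F) = 18 - 2*j (K(j, F) = 2*(9 - j) = 18 - 2*j)
s = 75 (s = -5*(3 + 0)*(-5 + 0) = -15*(-5) = -5*(-15) = 75)
c(T) = 0 (c(T) = (-1*0)*(T*(-3)) = 0*(-3*T) = 0)
(20 - c(2))*(K(-3, 0)*s) = (20 - 1*0)*((18 - 2*(-3))*75) = (20 + 0)*((18 + 6)*75) = 20*(24*75) = 20*1800 = 36000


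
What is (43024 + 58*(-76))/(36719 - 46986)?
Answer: -38616/10267 ≈ -3.7612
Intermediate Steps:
(43024 + 58*(-76))/(36719 - 46986) = (43024 - 4408)/(-10267) = 38616*(-1/10267) = -38616/10267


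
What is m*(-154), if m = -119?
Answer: 18326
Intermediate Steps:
m*(-154) = -119*(-154) = 18326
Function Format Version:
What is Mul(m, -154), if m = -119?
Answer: 18326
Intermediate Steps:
Mul(m, -154) = Mul(-119, -154) = 18326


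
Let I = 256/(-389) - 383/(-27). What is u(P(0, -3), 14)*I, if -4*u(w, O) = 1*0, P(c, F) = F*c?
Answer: 0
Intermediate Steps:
I = 142075/10503 (I = 256*(-1/389) - 383*(-1/27) = -256/389 + 383/27 = 142075/10503 ≈ 13.527)
u(w, O) = 0 (u(w, O) = -0/4 = -1/4*0 = 0)
u(P(0, -3), 14)*I = 0*(142075/10503) = 0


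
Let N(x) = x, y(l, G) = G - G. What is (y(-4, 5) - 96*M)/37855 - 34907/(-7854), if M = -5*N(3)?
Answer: 266542849/59462634 ≈ 4.4825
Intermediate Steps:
y(l, G) = 0
M = -15 (M = -5*3 = -15)
(y(-4, 5) - 96*M)/37855 - 34907/(-7854) = (0 - 96*(-15))/37855 - 34907/(-7854) = (0 + 1440)*(1/37855) - 34907*(-1/7854) = 1440*(1/37855) + 34907/7854 = 288/7571 + 34907/7854 = 266542849/59462634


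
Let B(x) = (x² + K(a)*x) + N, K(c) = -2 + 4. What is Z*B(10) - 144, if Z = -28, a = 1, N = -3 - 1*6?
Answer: -3252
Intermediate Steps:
N = -9 (N = -3 - 6 = -9)
K(c) = 2
B(x) = -9 + x² + 2*x (B(x) = (x² + 2*x) - 9 = -9 + x² + 2*x)
Z*B(10) - 144 = -28*(-9 + 10² + 2*10) - 144 = -28*(-9 + 100 + 20) - 144 = -28*111 - 144 = -3108 - 144 = -3252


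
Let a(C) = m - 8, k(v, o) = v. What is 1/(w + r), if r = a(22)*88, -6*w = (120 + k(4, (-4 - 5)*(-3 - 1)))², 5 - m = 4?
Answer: -3/9536 ≈ -0.00031460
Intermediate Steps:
m = 1 (m = 5 - 1*4 = 5 - 4 = 1)
w = -7688/3 (w = -(120 + 4)²/6 = -⅙*124² = -⅙*15376 = -7688/3 ≈ -2562.7)
a(C) = -7 (a(C) = 1 - 8 = -7)
r = -616 (r = -7*88 = -616)
1/(w + r) = 1/(-7688/3 - 616) = 1/(-9536/3) = -3/9536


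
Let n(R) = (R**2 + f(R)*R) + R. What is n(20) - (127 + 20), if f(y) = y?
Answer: 673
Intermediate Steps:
n(R) = R + 2*R**2 (n(R) = (R**2 + R*R) + R = (R**2 + R**2) + R = 2*R**2 + R = R + 2*R**2)
n(20) - (127 + 20) = 20*(1 + 2*20) - (127 + 20) = 20*(1 + 40) - 1*147 = 20*41 - 147 = 820 - 147 = 673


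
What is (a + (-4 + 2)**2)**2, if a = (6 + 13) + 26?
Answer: 2401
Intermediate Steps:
a = 45 (a = 19 + 26 = 45)
(a + (-4 + 2)**2)**2 = (45 + (-4 + 2)**2)**2 = (45 + (-2)**2)**2 = (45 + 4)**2 = 49**2 = 2401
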